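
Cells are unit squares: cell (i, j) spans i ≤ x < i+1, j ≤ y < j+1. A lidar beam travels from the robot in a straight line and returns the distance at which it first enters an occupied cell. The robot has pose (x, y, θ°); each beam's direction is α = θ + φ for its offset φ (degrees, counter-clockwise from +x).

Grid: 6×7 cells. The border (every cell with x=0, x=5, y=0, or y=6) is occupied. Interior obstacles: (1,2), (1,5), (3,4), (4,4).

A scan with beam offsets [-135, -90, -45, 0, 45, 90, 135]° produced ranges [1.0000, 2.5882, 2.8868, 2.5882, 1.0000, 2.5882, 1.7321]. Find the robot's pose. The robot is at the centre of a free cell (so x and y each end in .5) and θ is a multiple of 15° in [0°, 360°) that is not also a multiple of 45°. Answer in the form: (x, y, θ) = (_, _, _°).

(x, y, θ) = (2.5, 3.5, 345°)

Enumerate (i+0.5, j+0.5, θ) over the 16 free cells and 16 admissible headings. For each, cast all 7 beams and compare to the given ranges.
  (2.5, 1.5, 285°): beam 2 = 1.5529 ≠ 2.5882 ✗
  (1.5, 3.5, 75°): beam 1 = 0.5774 ≠ 1.0000 ✗
  (2.5, 1.5, 345°): beam 2 = 0.5176 ≠ 2.5882 ✗
  (3.5, 3.5, 285°): beam 1 = 2.8868 ≠ 1.0000 ✗
  …
  (2.5, 3.5, 345°): r_1=1.0000, r_2=2.5882, r_3=2.8868, r_4=2.5882, r_5=1.0000, r_6=2.5882, r_7=1.7321 — all match ✓
Unique over the lattice → pose = (2.5, 3.5, 345°).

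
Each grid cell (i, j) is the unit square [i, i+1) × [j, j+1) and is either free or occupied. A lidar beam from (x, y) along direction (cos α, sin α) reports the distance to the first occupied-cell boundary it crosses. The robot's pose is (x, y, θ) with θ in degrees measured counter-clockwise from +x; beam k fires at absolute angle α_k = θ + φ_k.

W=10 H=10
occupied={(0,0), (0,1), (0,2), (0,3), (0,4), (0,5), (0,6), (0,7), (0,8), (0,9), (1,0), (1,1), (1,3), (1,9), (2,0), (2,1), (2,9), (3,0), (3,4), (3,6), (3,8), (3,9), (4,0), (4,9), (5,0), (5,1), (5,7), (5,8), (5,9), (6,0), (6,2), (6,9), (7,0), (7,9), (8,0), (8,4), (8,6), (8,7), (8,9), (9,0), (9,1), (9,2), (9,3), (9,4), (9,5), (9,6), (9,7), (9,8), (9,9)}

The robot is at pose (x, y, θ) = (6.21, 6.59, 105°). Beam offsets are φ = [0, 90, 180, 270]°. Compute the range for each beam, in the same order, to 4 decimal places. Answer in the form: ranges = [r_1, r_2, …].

beam 1: φ=0°, α=105°
  d=(-0.2588,0.9659)  start (6,6)  tX=0.8114 tY=0.4245  stride 1/|dx|=3.8637 1/|dy|=1.0353
    cross y-line → (6,7), t=0.4245
    cross x-line → (5,7), t=0.8114 (wall)
  → r_1 = 0.8114
beam 2: φ=90°, α=195°
  d=(-0.9659,-0.2588)  start (6,6)  tX=0.2174 tY=2.2796  stride 1/|dx|=1.0353 1/|dy|=3.8637
    cross x-line → (5,6), t=0.2174
    cross x-line → (4,6), t=1.2527
    cross y-line → (4,5), t=2.2796
    cross x-line → (3,5), t=2.2880
    cross x-line → (2,5), t=3.3232
    cross x-line → (1,5), t=4.3585
    cross x-line → (0,5), t=5.3938 (wall)
  → r_2 = 5.3938
beam 3: φ=180°, α=285°
  d=(0.2588,-0.9659)  start (6,6)  tX=3.0523 tY=0.6108  stride 1/|dx|=3.8637 1/|dy|=1.0353
    cross y-line → (6,5), t=0.6108
    cross y-line → (6,4), t=1.6461
    cross y-line → (6,3), t=2.6814
    cross x-line → (7,3), t=3.0523
    cross y-line → (7,2), t=3.7166
    cross y-line → (7,1), t=4.7519
    cross y-line → (7,0), t=5.7872 (wall)
  → r_3 = 5.7872
beam 4: φ=270°, α=15°
  d=(0.9659,0.2588)  start (6,6)  tX=0.8179 tY=1.5841  stride 1/|dx|=1.0353 1/|dy|=3.8637
    cross x-line → (7,6), t=0.8179
    cross y-line → (7,7), t=1.5841
    cross x-line → (8,7), t=1.8531 (wall)
  → r_4 = 1.8531

ranges = [0.8114, 5.3938, 5.7872, 1.8531]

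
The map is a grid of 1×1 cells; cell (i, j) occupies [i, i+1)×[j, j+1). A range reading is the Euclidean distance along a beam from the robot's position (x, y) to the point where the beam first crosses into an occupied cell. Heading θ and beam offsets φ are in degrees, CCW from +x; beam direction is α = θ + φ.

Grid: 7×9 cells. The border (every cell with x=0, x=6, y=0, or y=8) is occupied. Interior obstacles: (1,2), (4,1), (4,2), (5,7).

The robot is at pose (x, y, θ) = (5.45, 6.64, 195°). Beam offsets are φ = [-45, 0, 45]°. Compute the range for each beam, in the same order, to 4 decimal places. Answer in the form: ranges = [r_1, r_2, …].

ranges = [2.7200, 4.6070, 6.5125]

beam 1: φ=-45°, α=150°
  cosα=-0.8660 sinα=0.5000 | (5,6) | tMaxX 0.5196 tMaxY 0.7200 | tΔX 1.1547 tΔY 2.0000
    t=0.5196 [x] (4,6)
    t=0.7200 [y] (4,7)
    t=1.6743 [x] (3,7)
    t=2.7200 [y] (3,8) — stop
  → r_1 = 2.7200
beam 2: φ=0°, α=195°
  cosα=-0.9659 sinα=-0.2588 | (5,6) | tMaxX 0.4659 tMaxY 2.4728 | tΔX 1.0353 tΔY 3.8637
    t=0.4659 [x] (4,6)
    t=1.5012 [x] (3,6)
    t=2.4728 [y] (3,5)
    t=2.5364 [x] (2,5)
    t=3.5717 [x] (1,5)
    t=4.6070 [x] (0,5) — stop
  → r_2 = 4.6070
beam 3: φ=45°, α=240°
  cosα=-0.5000 sinα=-0.8660 | (5,6) | tMaxX 0.9000 tMaxY 0.7390 | tΔX 2.0000 tΔY 1.1547
    t=0.7390 [y] (5,5)
    t=0.9000 [x] (4,5)
    t=1.8937 [y] (4,4)
    t=2.9000 [x] (3,4)
    t=3.0484 [y] (3,3)
    t=4.2031 [y] (3,2)
    t=4.9000 [x] (2,2)
    t=5.3578 [y] (2,1)
    t=6.5125 [y] (2,0) — stop
  → r_3 = 6.5125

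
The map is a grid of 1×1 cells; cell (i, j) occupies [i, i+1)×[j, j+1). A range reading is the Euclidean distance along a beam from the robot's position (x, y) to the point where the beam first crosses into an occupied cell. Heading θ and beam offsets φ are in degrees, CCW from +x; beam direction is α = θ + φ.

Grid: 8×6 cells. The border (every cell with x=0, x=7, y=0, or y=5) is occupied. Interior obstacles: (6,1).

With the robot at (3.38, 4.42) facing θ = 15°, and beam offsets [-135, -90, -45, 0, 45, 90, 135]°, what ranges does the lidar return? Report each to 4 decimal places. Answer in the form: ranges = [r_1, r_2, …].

ranges = [3.9491, 3.5406, 4.1800, 2.2409, 0.6697, 0.6005, 1.1600]

beam 1: φ=-135°, α=240°
  cosα=-0.5000 sinα=-0.8660 | (3,4) | tMaxX 0.7600 tMaxY 0.4850 | tΔX 2.0000 tΔY 1.1547
    t=0.4850 [y] (3,3)
    t=0.7600 [x] (2,3)
    t=1.6397 [y] (2,2)
    t=2.7600 [x] (1,2)
    t=2.7944 [y] (1,1)
    t=3.9491 [y] (1,0) — stop
  → r_1 = 3.9491
beam 2: φ=-90°, α=285°
  cosα=0.2588 sinα=-0.9659 | (3,4) | tMaxX 2.3955 tMaxY 0.4348 | tΔX 3.8637 tΔY 1.0353
    t=0.4348 [y] (3,3)
    t=1.4701 [y] (3,2)
    t=2.3955 [x] (4,2)
    t=2.5054 [y] (4,1)
    t=3.5406 [y] (4,0) — stop
  → r_2 = 3.5406
beam 3: φ=-45°, α=330°
  cosα=0.8660 sinα=-0.5000 | (3,4) | tMaxX 0.7159 tMaxY 0.8400 | tΔX 1.1547 tΔY 2.0000
    t=0.7159 [x] (4,4)
    t=0.8400 [y] (4,3)
    t=1.8706 [x] (5,3)
    t=2.8400 [y] (5,2)
    t=3.0253 [x] (6,2)
    t=4.1800 [x] (7,2) — stop
  → r_3 = 4.1800
beam 4: φ=0°, α=15°
  cosα=0.9659 sinα=0.2588 | (3,4) | tMaxX 0.6419 tMaxY 2.2409 | tΔX 1.0353 tΔY 3.8637
    t=0.6419 [x] (4,4)
    t=1.6771 [x] (5,4)
    t=2.2409 [y] (5,5) — stop
  → r_4 = 2.2409
beam 5: φ=45°, α=60°
  cosα=0.5000 sinα=0.8660 | (3,4) | tMaxX 1.2400 tMaxY 0.6697 | tΔX 2.0000 tΔY 1.1547
    t=0.6697 [y] (3,5) — stop
  → r_5 = 0.6697
beam 6: φ=90°, α=105°
  cosα=-0.2588 sinα=0.9659 | (3,4) | tMaxX 1.4682 tMaxY 0.6005 | tΔX 3.8637 tΔY 1.0353
    t=0.6005 [y] (3,5) — stop
  → r_6 = 0.6005
beam 7: φ=135°, α=150°
  cosα=-0.8660 sinα=0.5000 | (3,4) | tMaxX 0.4388 tMaxY 1.1600 | tΔX 1.1547 tΔY 2.0000
    t=0.4388 [x] (2,4)
    t=1.1600 [y] (2,5) — stop
  → r_7 = 1.1600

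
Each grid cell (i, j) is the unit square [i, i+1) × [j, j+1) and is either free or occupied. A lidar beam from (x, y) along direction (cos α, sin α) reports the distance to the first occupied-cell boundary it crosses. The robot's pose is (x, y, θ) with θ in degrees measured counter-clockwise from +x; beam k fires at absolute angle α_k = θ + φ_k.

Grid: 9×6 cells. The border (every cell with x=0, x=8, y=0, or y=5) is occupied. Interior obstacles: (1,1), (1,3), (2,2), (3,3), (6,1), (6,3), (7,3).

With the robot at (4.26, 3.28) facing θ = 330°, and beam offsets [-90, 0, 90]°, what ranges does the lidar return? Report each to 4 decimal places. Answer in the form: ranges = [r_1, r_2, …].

beam 1: φ=-90°, α=240°
  direction (-0.5000, -0.8660); cell (4,3); t to first gridline: x 0.5200, y 0.3233 (then +2.0000 / +1.1547)
    (4,2) via y @ 0.3233
    (3,2) via x @ 0.5200
    (3,1) via y @ 1.4780
    (2,1) via x @ 2.5200
    (2,0) via y @ 2.6327  # hit
  → r_1 = 2.6327
beam 2: φ=0°, α=330°
  direction (0.8660, -0.5000); cell (4,3); t to first gridline: x 0.8545, y 0.5600 (then +1.1547 / +2.0000)
    (4,2) via y @ 0.5600
    (5,2) via x @ 0.8545
    (6,2) via x @ 2.0092
    (6,1) via y @ 2.5600  # hit
  → r_2 = 2.5600
beam 3: φ=90°, α=60°
  direction (0.5000, 0.8660); cell (4,3); t to first gridline: x 1.4800, y 0.8314 (then +2.0000 / +1.1547)
    (4,4) via y @ 0.8314
    (5,4) via x @ 1.4800
    (5,5) via y @ 1.9861  # hit
  → r_3 = 1.9861

ranges = [2.6327, 2.5600, 1.9861]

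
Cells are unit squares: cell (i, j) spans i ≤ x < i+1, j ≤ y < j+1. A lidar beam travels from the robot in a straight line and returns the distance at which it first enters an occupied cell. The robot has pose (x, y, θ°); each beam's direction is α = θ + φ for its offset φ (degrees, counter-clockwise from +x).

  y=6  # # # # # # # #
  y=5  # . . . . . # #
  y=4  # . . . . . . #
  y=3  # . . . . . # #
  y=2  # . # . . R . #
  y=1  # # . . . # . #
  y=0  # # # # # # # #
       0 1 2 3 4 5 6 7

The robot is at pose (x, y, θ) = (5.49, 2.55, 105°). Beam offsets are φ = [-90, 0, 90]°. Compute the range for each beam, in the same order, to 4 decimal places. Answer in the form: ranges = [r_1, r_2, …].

ranges = [1.5633, 3.5717, 3.6131]

beam 1: φ=-90°, α=15°
  cosα=0.9659 sinα=0.2588 | (5,2) | tMaxX 0.5280 tMaxY 1.7387 | tΔX 1.0353 tΔY 3.8637
    t=0.5280 [x] (6,2)
    t=1.5633 [x] (7,2) — stop
  → r_1 = 1.5633
beam 2: φ=0°, α=105°
  cosα=-0.2588 sinα=0.9659 | (5,2) | tMaxX 1.8932 tMaxY 0.4659 | tΔX 3.8637 tΔY 1.0353
    t=0.4659 [y] (5,3)
    t=1.5012 [y] (5,4)
    t=1.8932 [x] (4,4)
    t=2.5364 [y] (4,5)
    t=3.5717 [y] (4,6) — stop
  → r_2 = 3.5717
beam 3: φ=90°, α=195°
  cosα=-0.9659 sinα=-0.2588 | (5,2) | tMaxX 0.5073 tMaxY 2.1250 | tΔX 1.0353 tΔY 3.8637
    t=0.5073 [x] (4,2)
    t=1.5426 [x] (3,2)
    t=2.1250 [y] (3,1)
    t=2.5778 [x] (2,1)
    t=3.6131 [x] (1,1) — stop
  → r_3 = 3.6131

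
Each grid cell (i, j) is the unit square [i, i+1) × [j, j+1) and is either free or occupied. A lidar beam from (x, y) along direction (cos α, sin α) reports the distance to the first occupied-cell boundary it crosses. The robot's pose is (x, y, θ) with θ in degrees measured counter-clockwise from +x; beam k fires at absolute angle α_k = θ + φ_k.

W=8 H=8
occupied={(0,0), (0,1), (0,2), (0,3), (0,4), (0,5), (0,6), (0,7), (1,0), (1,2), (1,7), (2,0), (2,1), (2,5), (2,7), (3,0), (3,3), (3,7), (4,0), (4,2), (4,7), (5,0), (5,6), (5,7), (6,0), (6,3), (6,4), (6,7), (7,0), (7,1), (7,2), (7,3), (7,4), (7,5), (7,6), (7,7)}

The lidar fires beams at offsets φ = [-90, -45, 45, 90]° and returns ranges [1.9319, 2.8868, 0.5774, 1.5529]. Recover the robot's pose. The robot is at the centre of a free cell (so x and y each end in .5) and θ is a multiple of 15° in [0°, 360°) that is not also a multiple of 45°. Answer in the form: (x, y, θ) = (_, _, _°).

The pose lattice has 28·16 = 448 candidates. Test each by forward raycasting.
  (1.5, 6.5, 30°): beam 1 = 1.0000 ≠ 1.9319 ✗
  (2.5, 4.5, 210°): beam 1 = 0.5774 ≠ 1.9319 ✗
  (4.5, 3.5, 240°): beam 1 = 0.5774 ≠ 1.9319 ✗
  (1.5, 5.5, 285°): beam 1 = 0.5176 ≠ 1.9319 ✗
  …
  (4.5, 1.5, 75°): r_1=1.9319, r_2=2.8868, r_3=0.5774, r_4=1.5529 — all match ✓
Unique over the lattice → pose = (4.5, 1.5, 75°).

(x, y, θ) = (4.5, 1.5, 75°)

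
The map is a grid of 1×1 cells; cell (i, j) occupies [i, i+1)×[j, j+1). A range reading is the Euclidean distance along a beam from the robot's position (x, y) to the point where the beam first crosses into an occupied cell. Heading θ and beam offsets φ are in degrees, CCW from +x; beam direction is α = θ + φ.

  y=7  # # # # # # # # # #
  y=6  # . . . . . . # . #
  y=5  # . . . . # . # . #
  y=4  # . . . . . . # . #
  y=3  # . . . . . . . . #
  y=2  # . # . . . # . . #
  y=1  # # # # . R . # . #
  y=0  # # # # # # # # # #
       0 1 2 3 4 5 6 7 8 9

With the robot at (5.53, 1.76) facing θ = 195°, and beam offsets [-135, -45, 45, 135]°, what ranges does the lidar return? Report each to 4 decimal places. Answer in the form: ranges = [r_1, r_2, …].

ranges = [0.9400, 5.2308, 0.8776, 1.5200]

beam 1: φ=-135°, α=60°
  direction (0.5000, 0.8660); cell (5,1); t to first gridline: x 0.9400, y 0.2771 (then +2.0000 / +1.1547)
    (5,2) via y @ 0.2771
    (6,2) via x @ 0.9400  # hit
  → r_1 = 0.9400
beam 2: φ=-45°, α=150°
  direction (-0.8660, 0.5000); cell (5,1); t to first gridline: x 0.6120, y 0.4800 (then +1.1547 / +2.0000)
    (5,2) via y @ 0.4800
    (4,2) via x @ 0.6120
    (3,2) via x @ 1.7667
    (3,3) via y @ 2.4800
    (2,3) via x @ 2.9214
    (1,3) via x @ 4.0761
    (1,4) via y @ 4.4800
    (0,4) via x @ 5.2308  # hit
  → r_2 = 5.2308
beam 3: φ=45°, α=240°
  direction (-0.5000, -0.8660); cell (5,1); t to first gridline: x 1.0600, y 0.8776 (then +2.0000 / +1.1547)
    (5,0) via y @ 0.8776  # hit
  → r_3 = 0.8776
beam 4: φ=135°, α=330°
  direction (0.8660, -0.5000); cell (5,1); t to first gridline: x 0.5427, y 1.5200 (then +1.1547 / +2.0000)
    (6,1) via x @ 0.5427
    (6,0) via y @ 1.5200  # hit
  → r_4 = 1.5200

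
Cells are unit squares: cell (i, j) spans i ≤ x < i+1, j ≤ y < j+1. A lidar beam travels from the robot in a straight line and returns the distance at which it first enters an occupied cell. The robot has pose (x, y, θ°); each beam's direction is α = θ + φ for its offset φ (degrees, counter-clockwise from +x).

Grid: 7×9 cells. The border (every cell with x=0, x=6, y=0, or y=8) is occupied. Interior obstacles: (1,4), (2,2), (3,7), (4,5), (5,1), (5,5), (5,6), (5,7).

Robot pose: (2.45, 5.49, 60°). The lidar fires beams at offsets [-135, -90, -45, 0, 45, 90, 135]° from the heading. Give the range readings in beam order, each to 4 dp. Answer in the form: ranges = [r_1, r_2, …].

beam 1: φ=-135°, α=285°
  dir = (cos 285°, sin 285°) = (0.2588, -0.9659); from cell (2,5)
  next x-line at t=2.1250, next y-line at t=0.5073; Δt_x=3.8637, Δt_y=1.0353
    y: enter (2,4) at t=0.5073
    y: enter (2,3) at t=1.5426
    x: enter (3,3) at t=2.1250
    y: enter (3,2) at t=2.5778
    y: enter (3,1) at t=3.6131
    y: enter (3,0) at t=4.6484 ← occupied
  → r_1 = 4.6484
beam 2: φ=-90°, α=330°
  dir = (cos 330°, sin 330°) = (0.8660, -0.5000); from cell (2,5)
  next x-line at t=0.6351, next y-line at t=0.9800; Δt_x=1.1547, Δt_y=2.0000
    x: enter (3,5) at t=0.6351
    y: enter (3,4) at t=0.9800
    x: enter (4,4) at t=1.7898
    x: enter (5,4) at t=2.9445
    y: enter (5,3) at t=2.9800
    x: enter (6,3) at t=4.0992 ← occupied
  → r_2 = 4.0992
beam 3: φ=-45°, α=15°
  dir = (cos 15°, sin 15°) = (0.9659, 0.2588); from cell (2,5)
  next x-line at t=0.5694, next y-line at t=1.9705; Δt_x=1.0353, Δt_y=3.8637
    x: enter (3,5) at t=0.5694
    x: enter (4,5) at t=1.6047 ← occupied
  → r_3 = 1.6047
beam 4: φ=0°, α=60°
  dir = (cos 60°, sin 60°) = (0.5000, 0.8660); from cell (2,5)
  next x-line at t=1.1000, next y-line at t=0.5889; Δt_x=2.0000, Δt_y=1.1547
    y: enter (2,6) at t=0.5889
    x: enter (3,6) at t=1.1000
    y: enter (3,7) at t=1.7436 ← occupied
  → r_4 = 1.7436
beam 5: φ=45°, α=105°
  dir = (cos 105°, sin 105°) = (-0.2588, 0.9659); from cell (2,5)
  next x-line at t=1.7387, next y-line at t=0.5280; Δt_x=3.8637, Δt_y=1.0353
    y: enter (2,6) at t=0.5280
    y: enter (2,7) at t=1.5633
    x: enter (1,7) at t=1.7387
    y: enter (1,8) at t=2.5985 ← occupied
  → r_5 = 2.5985
beam 6: φ=90°, α=150°
  dir = (cos 150°, sin 150°) = (-0.8660, 0.5000); from cell (2,5)
  next x-line at t=0.5196, next y-line at t=1.0200; Δt_x=1.1547, Δt_y=2.0000
    x: enter (1,5) at t=0.5196
    y: enter (1,6) at t=1.0200
    x: enter (0,6) at t=1.6743 ← occupied
  → r_6 = 1.6743
beam 7: φ=135°, α=195°
  dir = (cos 195°, sin 195°) = (-0.9659, -0.2588); from cell (2,5)
  next x-line at t=0.4659, next y-line at t=1.8932; Δt_x=1.0353, Δt_y=3.8637
    x: enter (1,5) at t=0.4659
    x: enter (0,5) at t=1.5012 ← occupied
  → r_7 = 1.5012

ranges = [4.6484, 4.0992, 1.6047, 1.7436, 2.5985, 1.6743, 1.5012]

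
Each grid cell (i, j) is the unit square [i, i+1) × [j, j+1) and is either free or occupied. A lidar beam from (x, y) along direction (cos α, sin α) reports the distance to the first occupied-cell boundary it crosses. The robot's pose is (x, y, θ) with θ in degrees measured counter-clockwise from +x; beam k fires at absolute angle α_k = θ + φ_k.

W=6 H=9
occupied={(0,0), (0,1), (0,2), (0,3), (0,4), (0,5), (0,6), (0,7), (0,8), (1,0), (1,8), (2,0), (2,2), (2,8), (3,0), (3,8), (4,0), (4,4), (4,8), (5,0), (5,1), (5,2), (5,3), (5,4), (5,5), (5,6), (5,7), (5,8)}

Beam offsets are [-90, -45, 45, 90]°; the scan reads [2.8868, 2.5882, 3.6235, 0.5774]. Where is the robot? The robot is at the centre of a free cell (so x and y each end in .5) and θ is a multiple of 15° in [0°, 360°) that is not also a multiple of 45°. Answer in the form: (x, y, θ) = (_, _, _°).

The pose lattice has 26·16 = 416 candidates. Test each by forward raycasting.
  (4.5, 6.5, 105°): beam 1 = 0.5176 ≠ 2.8868 ✗
  (2.5, 4.5, 240°): beam 1 = 1.7321 ≠ 2.8868 ✗
  (3.5, 3.5, 240°): beam 3 = 2.5882 ≠ 3.6235 ✗
  …
  (3.5, 4.5, 240°): r_1=2.8868, r_2=2.5882, r_3=3.6235, r_4=0.5774 — all match ✓
No second candidate reproduces the full scan.

(x, y, θ) = (3.5, 4.5, 240°)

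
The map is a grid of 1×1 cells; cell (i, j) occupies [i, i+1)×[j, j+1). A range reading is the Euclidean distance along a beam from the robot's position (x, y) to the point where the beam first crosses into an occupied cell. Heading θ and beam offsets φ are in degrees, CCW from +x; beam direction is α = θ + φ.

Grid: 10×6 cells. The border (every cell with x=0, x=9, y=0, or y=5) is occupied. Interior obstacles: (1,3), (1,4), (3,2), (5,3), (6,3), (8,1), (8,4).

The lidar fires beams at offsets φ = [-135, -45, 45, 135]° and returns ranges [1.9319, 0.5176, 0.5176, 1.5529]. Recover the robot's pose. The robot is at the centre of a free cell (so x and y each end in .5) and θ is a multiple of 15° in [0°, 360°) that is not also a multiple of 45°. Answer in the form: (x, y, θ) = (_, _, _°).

(x, y, θ) = (8.5, 2.5, 300°)

Enumerate (i+0.5, j+0.5, θ) over the 25 free cells and 16 admissible headings. For each, cast all 4 beams and compare to the given ranges.
  (6.5, 1.5, 75°): beam 1 = 0.5774 ≠ 1.9319 ✗
  (2.5, 1.5, 285°): beam 1 = 1.7321 ≠ 1.9319 ✗
  (7.5, 2.5, 150°): beam 1 = 1.5529 ≠ 1.9319 ✗
  (4.5, 3.5, 165°): beam 1 = 0.5774 ≠ 1.9319 ✗
  (7.5, 1.5, 30°): beam 1 = 0.5176 ≠ 1.9319 ✗
  …
  (8.5, 2.5, 300°): r_1=1.9319, r_2=0.5176, r_3=0.5176, r_4=1.5529 — all match ✓
No second candidate reproduces the full scan.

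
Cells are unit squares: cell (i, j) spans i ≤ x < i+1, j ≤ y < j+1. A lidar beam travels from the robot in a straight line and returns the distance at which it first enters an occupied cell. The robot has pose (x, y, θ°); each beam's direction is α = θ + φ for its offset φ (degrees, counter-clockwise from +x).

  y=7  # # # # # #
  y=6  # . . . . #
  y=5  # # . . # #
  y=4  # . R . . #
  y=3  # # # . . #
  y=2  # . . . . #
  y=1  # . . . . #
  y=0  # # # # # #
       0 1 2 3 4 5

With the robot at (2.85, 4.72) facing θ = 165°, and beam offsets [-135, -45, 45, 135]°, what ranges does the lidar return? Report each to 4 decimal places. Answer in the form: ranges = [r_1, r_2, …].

ranges = [1.3279, 2.6327, 1.4400, 4.2955]

beam 1: φ=-135°, α=30°
  cosα=0.8660 sinα=0.5000 | (2,4) | tMaxX 0.1732 tMaxY 0.5600 | tΔX 1.1547 tΔY 2.0000
    t=0.1732 [x] (3,4)
    t=0.5600 [y] (3,5)
    t=1.3279 [x] (4,5) — stop
  → r_1 = 1.3279
beam 2: φ=-45°, α=120°
  cosα=-0.5000 sinα=0.8660 | (2,4) | tMaxX 1.7000 tMaxY 0.3233 | tΔX 2.0000 tΔY 1.1547
    t=0.3233 [y] (2,5)
    t=1.4780 [y] (2,6)
    t=1.7000 [x] (1,6)
    t=2.6327 [y] (1,7) — stop
  → r_2 = 2.6327
beam 3: φ=45°, α=210°
  cosα=-0.8660 sinα=-0.5000 | (2,4) | tMaxX 0.9815 tMaxY 1.4400 | tΔX 1.1547 tΔY 2.0000
    t=0.9815 [x] (1,4)
    t=1.4400 [y] (1,3) — stop
  → r_3 = 1.4400
beam 4: φ=135°, α=300°
  cosα=0.5000 sinα=-0.8660 | (2,4) | tMaxX 0.3000 tMaxY 0.8314 | tΔX 2.0000 tΔY 1.1547
    t=0.3000 [x] (3,4)
    t=0.8314 [y] (3,3)
    t=1.9861 [y] (3,2)
    t=2.3000 [x] (4,2)
    t=3.1408 [y] (4,1)
    t=4.2955 [y] (4,0) — stop
  → r_4 = 4.2955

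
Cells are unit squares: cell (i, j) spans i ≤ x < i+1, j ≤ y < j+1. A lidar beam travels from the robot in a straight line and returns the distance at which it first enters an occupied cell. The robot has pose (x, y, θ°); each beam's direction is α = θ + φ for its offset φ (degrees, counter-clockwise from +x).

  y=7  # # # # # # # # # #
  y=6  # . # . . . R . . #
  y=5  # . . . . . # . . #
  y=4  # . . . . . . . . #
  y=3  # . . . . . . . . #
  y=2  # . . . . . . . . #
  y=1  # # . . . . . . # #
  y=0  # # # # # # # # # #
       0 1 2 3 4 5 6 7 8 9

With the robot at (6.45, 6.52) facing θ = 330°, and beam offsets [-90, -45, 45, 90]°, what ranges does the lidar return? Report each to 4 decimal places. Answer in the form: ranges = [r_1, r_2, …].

ranges = [0.6004, 0.5383, 1.8546, 0.5543]

beam 1: φ=-90°, α=240°
  cosα=-0.5000 sinα=-0.8660 | (6,6) | tMaxX 0.9000 tMaxY 0.6004 | tΔX 2.0000 tΔY 1.1547
    t=0.6004 [y] (6,5) — stop
  → r_1 = 0.6004
beam 2: φ=-45°, α=285°
  cosα=0.2588 sinα=-0.9659 | (6,6) | tMaxX 2.1250 tMaxY 0.5383 | tΔX 3.8637 tΔY 1.0353
    t=0.5383 [y] (6,5) — stop
  → r_2 = 0.5383
beam 3: φ=45°, α=15°
  cosα=0.9659 sinα=0.2588 | (6,6) | tMaxX 0.5694 tMaxY 1.8546 | tΔX 1.0353 tΔY 3.8637
    t=0.5694 [x] (7,6)
    t=1.6047 [x] (8,6)
    t=1.8546 [y] (8,7) — stop
  → r_3 = 1.8546
beam 4: φ=90°, α=60°
  cosα=0.5000 sinα=0.8660 | (6,6) | tMaxX 1.1000 tMaxY 0.5543 | tΔX 2.0000 tΔY 1.1547
    t=0.5543 [y] (6,7) — stop
  → r_4 = 0.5543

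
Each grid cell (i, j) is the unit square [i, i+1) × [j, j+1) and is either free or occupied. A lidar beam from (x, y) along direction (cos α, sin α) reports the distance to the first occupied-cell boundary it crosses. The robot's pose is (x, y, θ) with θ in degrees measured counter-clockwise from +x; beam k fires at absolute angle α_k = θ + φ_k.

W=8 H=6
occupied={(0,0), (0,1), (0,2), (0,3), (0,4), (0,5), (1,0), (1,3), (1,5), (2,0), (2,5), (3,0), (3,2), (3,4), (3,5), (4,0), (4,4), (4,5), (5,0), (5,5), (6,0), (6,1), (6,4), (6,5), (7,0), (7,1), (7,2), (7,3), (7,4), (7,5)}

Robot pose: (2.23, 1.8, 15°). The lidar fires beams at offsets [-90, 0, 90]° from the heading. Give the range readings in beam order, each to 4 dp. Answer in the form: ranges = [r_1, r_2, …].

beam 1: φ=-90°, α=285°
  direction (0.2588, -0.9659); cell (2,1); t to first gridline: x 2.9751, y 0.8282 (then +3.8637 / +1.0353)
    (2,0) via y @ 0.8282  # hit
  → r_1 = 0.8282
beam 2: φ=0°, α=15°
  direction (0.9659, 0.2588); cell (2,1); t to first gridline: x 0.7972, y 0.7727 (then +1.0353 / +3.8637)
    (2,2) via y @ 0.7727
    (3,2) via x @ 0.7972  # hit
  → r_2 = 0.7972
beam 3: φ=90°, α=105°
  direction (-0.2588, 0.9659); cell (2,1); t to first gridline: x 0.8887, y 0.2071 (then +3.8637 / +1.0353)
    (2,2) via y @ 0.2071
    (1,2) via x @ 0.8887
    (1,3) via y @ 1.2423  # hit
  → r_3 = 1.2423

ranges = [0.8282, 0.7972, 1.2423]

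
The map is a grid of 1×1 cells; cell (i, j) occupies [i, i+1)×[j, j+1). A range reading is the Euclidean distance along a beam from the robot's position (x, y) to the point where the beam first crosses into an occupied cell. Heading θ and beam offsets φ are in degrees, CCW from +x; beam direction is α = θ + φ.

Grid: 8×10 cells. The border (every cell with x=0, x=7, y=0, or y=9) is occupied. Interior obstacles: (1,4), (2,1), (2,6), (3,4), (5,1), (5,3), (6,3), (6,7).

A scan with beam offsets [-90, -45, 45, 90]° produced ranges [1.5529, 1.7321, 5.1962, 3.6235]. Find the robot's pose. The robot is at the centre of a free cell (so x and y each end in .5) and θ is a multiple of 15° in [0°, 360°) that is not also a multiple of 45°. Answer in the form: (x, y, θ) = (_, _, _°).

(x, y, θ) = (2.5, 8.5, 255°)

Enumerate (i+0.5, j+0.5, θ) over the 40 free cells and 16 admissible headings. For each, cast all 4 beams and compare to the given ranges.
  (4.5, 5.5, 165°): beam 1 = 3.6235 ≠ 1.5529 ✗
  (1.5, 2.5, 285°): beam 1 = 0.5176 ≠ 1.5529 ✗
  (6.5, 5.5, 210°): beam 1 = 4.0415 ≠ 1.5529 ✗
  (6.5, 8.5, 150°): beam 1 = 0.5774 ≠ 1.5529 ✗
  (2.5, 8.5, 195°): beam 1 = 0.5176 ≠ 1.5529 ✗
  …
  (2.5, 8.5, 255°): r_1=1.5529, r_2=1.7321, r_3=5.1962, r_4=3.6235 — all match ✓
Only this pose fits every beam.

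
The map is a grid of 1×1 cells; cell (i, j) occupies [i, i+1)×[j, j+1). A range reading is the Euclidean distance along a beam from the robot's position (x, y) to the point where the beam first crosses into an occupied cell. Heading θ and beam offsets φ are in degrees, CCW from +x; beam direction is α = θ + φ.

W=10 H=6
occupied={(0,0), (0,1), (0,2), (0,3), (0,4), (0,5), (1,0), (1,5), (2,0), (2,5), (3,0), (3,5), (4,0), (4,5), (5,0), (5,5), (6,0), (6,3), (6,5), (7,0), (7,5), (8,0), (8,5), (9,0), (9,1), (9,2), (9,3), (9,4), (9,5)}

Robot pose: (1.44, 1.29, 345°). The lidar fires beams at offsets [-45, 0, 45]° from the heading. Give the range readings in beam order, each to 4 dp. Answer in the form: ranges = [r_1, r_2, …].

beam 1: φ=-45°, α=300°
  dir = (cos 300°, sin 300°) = (0.5000, -0.8660); from cell (1,1)
  next x-line at t=1.1200, next y-line at t=0.3349; Δt_x=2.0000, Δt_y=1.1547
    y: enter (1,0) at t=0.3349 ← occupied
  → r_1 = 0.3349
beam 2: φ=0°, α=345°
  dir = (cos 345°, sin 345°) = (0.9659, -0.2588); from cell (1,1)
  next x-line at t=0.5798, next y-line at t=1.1205; Δt_x=1.0353, Δt_y=3.8637
    x: enter (2,1) at t=0.5798
    y: enter (2,0) at t=1.1205 ← occupied
  → r_2 = 1.1205
beam 3: φ=45°, α=30°
  dir = (cos 30°, sin 30°) = (0.8660, 0.5000); from cell (1,1)
  next x-line at t=0.6466, next y-line at t=1.4200; Δt_x=1.1547, Δt_y=2.0000
    x: enter (2,1) at t=0.6466
    y: enter (2,2) at t=1.4200
    x: enter (3,2) at t=1.8013
    x: enter (4,2) at t=2.9560
    y: enter (4,3) at t=3.4200
    x: enter (5,3) at t=4.1107
    x: enter (6,3) at t=5.2654 ← occupied
  → r_3 = 5.2654

ranges = [0.3349, 1.1205, 5.2654]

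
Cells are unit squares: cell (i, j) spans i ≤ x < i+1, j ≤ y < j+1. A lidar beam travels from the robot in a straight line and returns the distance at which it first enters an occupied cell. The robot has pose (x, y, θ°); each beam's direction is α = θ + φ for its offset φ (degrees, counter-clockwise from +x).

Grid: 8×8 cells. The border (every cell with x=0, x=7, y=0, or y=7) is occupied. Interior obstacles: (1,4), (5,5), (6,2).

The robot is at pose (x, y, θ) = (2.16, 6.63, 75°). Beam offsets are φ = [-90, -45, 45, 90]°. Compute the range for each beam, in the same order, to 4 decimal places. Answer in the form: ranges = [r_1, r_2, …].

beam 1: φ=-90°, α=345°
  cosα=0.9659 sinα=-0.2588 | (2,6) | tMaxX 0.8696 tMaxY 2.4341 | tΔX 1.0353 tΔY 3.8637
    t=0.8696 [x] (3,6)
    t=1.9049 [x] (4,6)
    t=2.4341 [y] (4,5)
    t=2.9402 [x] (5,5) — stop
  → r_1 = 2.9402
beam 2: φ=-45°, α=30°
  cosα=0.8660 sinα=0.5000 | (2,6) | tMaxX 0.9699 tMaxY 0.7400 | tΔX 1.1547 tΔY 2.0000
    t=0.7400 [y] (2,7) — stop
  → r_2 = 0.7400
beam 3: φ=45°, α=120°
  cosα=-0.5000 sinα=0.8660 | (2,6) | tMaxX 0.3200 tMaxY 0.4272 | tΔX 2.0000 tΔY 1.1547
    t=0.3200 [x] (1,6)
    t=0.4272 [y] (1,7) — stop
  → r_3 = 0.4272
beam 4: φ=90°, α=165°
  cosα=-0.9659 sinα=0.2588 | (2,6) | tMaxX 0.1656 tMaxY 1.4296 | tΔX 1.0353 tΔY 3.8637
    t=0.1656 [x] (1,6)
    t=1.2009 [x] (0,6) — stop
  → r_4 = 1.2009

ranges = [2.9402, 0.7400, 0.4272, 1.2009]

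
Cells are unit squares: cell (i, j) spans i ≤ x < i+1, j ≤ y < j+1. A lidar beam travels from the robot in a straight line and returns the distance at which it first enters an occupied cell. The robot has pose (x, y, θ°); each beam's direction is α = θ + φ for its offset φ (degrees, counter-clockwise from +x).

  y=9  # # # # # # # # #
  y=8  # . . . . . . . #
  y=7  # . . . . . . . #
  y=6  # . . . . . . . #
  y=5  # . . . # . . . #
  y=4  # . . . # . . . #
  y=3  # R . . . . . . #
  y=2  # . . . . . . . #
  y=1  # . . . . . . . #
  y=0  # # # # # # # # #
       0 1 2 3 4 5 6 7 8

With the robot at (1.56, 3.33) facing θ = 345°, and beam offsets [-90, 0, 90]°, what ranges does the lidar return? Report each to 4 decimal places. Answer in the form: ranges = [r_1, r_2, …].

ranges = [2.1637, 6.6672, 5.8700]

beam 1: φ=-90°, α=255°
  direction (-0.2588, -0.9659); cell (1,3); t to first gridline: x 2.1637, y 0.3416 (then +3.8637 / +1.0353)
    (1,2) via y @ 0.3416
    (1,1) via y @ 1.3769
    (0,1) via x @ 2.1637  # hit
  → r_1 = 2.1637
beam 2: φ=0°, α=345°
  direction (0.9659, -0.2588); cell (1,3); t to first gridline: x 0.4555, y 1.2750 (then +1.0353 / +3.8637)
    (2,3) via x @ 0.4555
    (2,2) via y @ 1.2750
    (3,2) via x @ 1.4908
    (4,2) via x @ 2.5261
    (5,2) via x @ 3.5614
    (6,2) via x @ 4.5966
    (6,1) via y @ 5.1387
    (7,1) via x @ 5.6319
    (8,1) via x @ 6.6672  # hit
  → r_2 = 6.6672
beam 3: φ=90°, α=75°
  direction (0.2588, 0.9659); cell (1,3); t to first gridline: x 1.7000, y 0.6936 (then +3.8637 / +1.0353)
    (1,4) via y @ 0.6936
    (2,4) via x @ 1.7000
    (2,5) via y @ 1.7289
    (2,6) via y @ 2.7642
    (2,7) via y @ 3.7995
    (2,8) via y @ 4.8347
    (3,8) via x @ 5.5637
    (3,9) via y @ 5.8700  # hit
  → r_3 = 5.8700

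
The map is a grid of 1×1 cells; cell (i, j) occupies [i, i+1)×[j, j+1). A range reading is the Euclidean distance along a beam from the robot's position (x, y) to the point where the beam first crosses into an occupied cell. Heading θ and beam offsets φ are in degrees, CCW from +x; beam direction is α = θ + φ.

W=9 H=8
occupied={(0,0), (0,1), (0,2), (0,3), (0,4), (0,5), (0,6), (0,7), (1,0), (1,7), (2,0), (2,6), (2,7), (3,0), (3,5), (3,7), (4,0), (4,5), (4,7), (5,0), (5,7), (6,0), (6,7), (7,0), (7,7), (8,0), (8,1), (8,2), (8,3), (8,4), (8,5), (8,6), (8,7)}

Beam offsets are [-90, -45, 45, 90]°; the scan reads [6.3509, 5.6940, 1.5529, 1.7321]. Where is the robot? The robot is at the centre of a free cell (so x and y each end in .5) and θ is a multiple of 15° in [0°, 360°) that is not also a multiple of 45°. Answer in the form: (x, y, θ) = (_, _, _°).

(x, y, θ) = (6.5, 2.5, 240°)

Enumerate (i+0.5, j+0.5, θ) over the 39 free cells and 16 admissible headings. For each, cast all 4 beams and compare to the given ranges.
  (1.5, 6.5, 15°): beam 1 = 5.6940 ≠ 6.3509 ✗
  (2.5, 2.5, 60°): beam 1 = 3.0000 ≠ 6.3509 ✗
  (5.5, 6.5, 285°): beam 1 = 1.9319 ≠ 6.3509 ✗
  (7.5, 6.5, 210°): beam 1 = 0.5774 ≠ 6.3509 ✗
  …
  (6.5, 2.5, 240°): r_1=6.3509, r_2=5.6940, r_3=1.5529, r_4=1.7321 — all match ✓
Unique over the lattice → pose = (6.5, 2.5, 240°).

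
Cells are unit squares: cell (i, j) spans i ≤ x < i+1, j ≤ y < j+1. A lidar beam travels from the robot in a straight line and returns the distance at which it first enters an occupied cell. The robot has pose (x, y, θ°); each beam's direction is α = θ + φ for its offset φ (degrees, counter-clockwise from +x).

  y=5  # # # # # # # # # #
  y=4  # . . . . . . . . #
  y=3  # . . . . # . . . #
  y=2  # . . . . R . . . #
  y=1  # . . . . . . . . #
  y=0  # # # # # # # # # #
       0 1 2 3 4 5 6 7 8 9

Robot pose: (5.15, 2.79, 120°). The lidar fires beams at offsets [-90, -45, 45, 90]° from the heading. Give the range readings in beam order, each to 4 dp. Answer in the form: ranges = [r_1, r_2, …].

beam 1: φ=-90°, α=30°
  dir = (cos 30°, sin 30°) = (0.8660, 0.5000); from cell (5,2)
  next x-line at t=0.9815, next y-line at t=0.4200; Δt_x=1.1547, Δt_y=2.0000
    y: enter (5,3) at t=0.4200 ← occupied
  → r_1 = 0.4200
beam 2: φ=-45°, α=75°
  dir = (cos 75°, sin 75°) = (0.2588, 0.9659); from cell (5,2)
  next x-line at t=3.2841, next y-line at t=0.2174; Δt_x=3.8637, Δt_y=1.0353
    y: enter (5,3) at t=0.2174 ← occupied
  → r_2 = 0.2174
beam 3: φ=45°, α=165°
  dir = (cos 165°, sin 165°) = (-0.9659, 0.2588); from cell (5,2)
  next x-line at t=0.1553, next y-line at t=0.8114; Δt_x=1.0353, Δt_y=3.8637
    x: enter (4,2) at t=0.1553
    y: enter (4,3) at t=0.8114
    x: enter (3,3) at t=1.1906
    x: enter (2,3) at t=2.2258
    x: enter (1,3) at t=3.2611
    x: enter (0,3) at t=4.2964 ← occupied
  → r_3 = 4.2964
beam 4: φ=90°, α=210°
  dir = (cos 210°, sin 210°) = (-0.8660, -0.5000); from cell (5,2)
  next x-line at t=0.1732, next y-line at t=1.5800; Δt_x=1.1547, Δt_y=2.0000
    x: enter (4,2) at t=0.1732
    x: enter (3,2) at t=1.3279
    y: enter (3,1) at t=1.5800
    x: enter (2,1) at t=2.4826
    y: enter (2,0) at t=3.5800 ← occupied
  → r_4 = 3.5800

ranges = [0.4200, 0.2174, 4.2964, 3.5800]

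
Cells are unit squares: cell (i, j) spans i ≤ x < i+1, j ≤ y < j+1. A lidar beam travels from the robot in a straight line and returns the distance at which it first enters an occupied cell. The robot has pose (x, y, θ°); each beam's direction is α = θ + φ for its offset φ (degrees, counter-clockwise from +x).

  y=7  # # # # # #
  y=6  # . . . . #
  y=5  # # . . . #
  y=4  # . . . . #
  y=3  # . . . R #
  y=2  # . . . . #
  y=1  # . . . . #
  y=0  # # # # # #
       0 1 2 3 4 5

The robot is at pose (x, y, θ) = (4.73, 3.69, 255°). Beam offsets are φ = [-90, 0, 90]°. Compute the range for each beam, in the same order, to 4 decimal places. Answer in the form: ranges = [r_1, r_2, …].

ranges = [3.8616, 2.7849, 0.2795]

beam 1: φ=-90°, α=165°
  dir = (cos 165°, sin 165°) = (-0.9659, 0.2588); from cell (4,3)
  next x-line at t=0.7558, next y-line at t=1.1977; Δt_x=1.0353, Δt_y=3.8637
    x: enter (3,3) at t=0.7558
    y: enter (3,4) at t=1.1977
    x: enter (2,4) at t=1.7910
    x: enter (1,4) at t=2.8263
    x: enter (0,4) at t=3.8616 ← occupied
  → r_1 = 3.8616
beam 2: φ=0°, α=255°
  dir = (cos 255°, sin 255°) = (-0.2588, -0.9659); from cell (4,3)
  next x-line at t=2.8205, next y-line at t=0.7143; Δt_x=3.8637, Δt_y=1.0353
    y: enter (4,2) at t=0.7143
    y: enter (4,1) at t=1.7496
    y: enter (4,0) at t=2.7849 ← occupied
  → r_2 = 2.7849
beam 3: φ=90°, α=345°
  dir = (cos 345°, sin 345°) = (0.9659, -0.2588); from cell (4,3)
  next x-line at t=0.2795, next y-line at t=2.6660; Δt_x=1.0353, Δt_y=3.8637
    x: enter (5,3) at t=0.2795 ← occupied
  → r_3 = 0.2795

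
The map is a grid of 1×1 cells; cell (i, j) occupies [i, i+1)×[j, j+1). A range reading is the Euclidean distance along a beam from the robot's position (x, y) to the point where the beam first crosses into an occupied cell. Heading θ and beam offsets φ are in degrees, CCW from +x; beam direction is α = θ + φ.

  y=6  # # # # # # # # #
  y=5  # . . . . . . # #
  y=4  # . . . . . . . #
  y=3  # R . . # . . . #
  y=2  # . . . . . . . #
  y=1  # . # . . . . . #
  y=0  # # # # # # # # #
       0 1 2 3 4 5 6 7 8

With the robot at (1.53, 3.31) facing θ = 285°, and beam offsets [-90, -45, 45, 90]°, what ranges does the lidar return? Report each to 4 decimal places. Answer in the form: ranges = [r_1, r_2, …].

ranges = [0.5487, 1.0600, 4.6200, 2.5571]

beam 1: φ=-90°, α=195°
  cosα=-0.9659 sinα=-0.2588 | (1,3) | tMaxX 0.5487 tMaxY 1.1977 | tΔX 1.0353 tΔY 3.8637
    t=0.5487 [x] (0,3) — stop
  → r_1 = 0.5487
beam 2: φ=-45°, α=240°
  cosα=-0.5000 sinα=-0.8660 | (1,3) | tMaxX 1.0600 tMaxY 0.3580 | tΔX 2.0000 tΔY 1.1547
    t=0.3580 [y] (1,2)
    t=1.0600 [x] (0,2) — stop
  → r_2 = 1.0600
beam 3: φ=45°, α=330°
  cosα=0.8660 sinα=-0.5000 | (1,3) | tMaxX 0.5427 tMaxY 0.6200 | tΔX 1.1547 tΔY 2.0000
    t=0.5427 [x] (2,3)
    t=0.6200 [y] (2,2)
    t=1.6974 [x] (3,2)
    t=2.6200 [y] (3,1)
    t=2.8521 [x] (4,1)
    t=4.0068 [x] (5,1)
    t=4.6200 [y] (5,0) — stop
  → r_3 = 4.6200
beam 4: φ=90°, α=15°
  cosα=0.9659 sinα=0.2588 | (1,3) | tMaxX 0.4866 tMaxY 2.6660 | tΔX 1.0353 tΔY 3.8637
    t=0.4866 [x] (2,3)
    t=1.5219 [x] (3,3)
    t=2.5571 [x] (4,3) — stop
  → r_4 = 2.5571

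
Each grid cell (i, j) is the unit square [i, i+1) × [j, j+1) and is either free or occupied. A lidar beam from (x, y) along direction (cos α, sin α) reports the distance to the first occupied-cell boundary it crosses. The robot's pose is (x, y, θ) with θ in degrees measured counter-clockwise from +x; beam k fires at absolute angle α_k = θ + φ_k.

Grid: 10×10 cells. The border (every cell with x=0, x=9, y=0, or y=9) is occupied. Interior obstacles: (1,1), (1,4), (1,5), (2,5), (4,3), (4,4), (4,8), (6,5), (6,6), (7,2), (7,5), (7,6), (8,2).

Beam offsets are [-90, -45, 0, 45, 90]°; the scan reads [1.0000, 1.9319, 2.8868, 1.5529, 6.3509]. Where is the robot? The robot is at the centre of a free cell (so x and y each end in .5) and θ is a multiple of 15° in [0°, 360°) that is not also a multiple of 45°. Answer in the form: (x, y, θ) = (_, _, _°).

(x, y, θ) = (6.5, 3.5, 30°)

The pose lattice has 51·16 = 816 candidates. Test each by forward raycasting.
  (5.5, 2.5, 30°): beam 1 = 1.7321 ≠ 1.0000 ✗
  (3.5, 6.5, 255°): beam 1 = 2.5882 ≠ 1.0000 ✗
  (6.5, 1.5, 255°): beam 1 = 5.6940 ≠ 1.0000 ✗
  (7.5, 1.5, 60°): beam 2 = 1.5529 ≠ 1.9319 ✗
  …
  (6.5, 3.5, 30°): r_1=1.0000, r_2=1.9319, r_3=2.8868, r_4=1.5529, r_5=6.3509 — all match ✓
Unique over the lattice → pose = (6.5, 3.5, 30°).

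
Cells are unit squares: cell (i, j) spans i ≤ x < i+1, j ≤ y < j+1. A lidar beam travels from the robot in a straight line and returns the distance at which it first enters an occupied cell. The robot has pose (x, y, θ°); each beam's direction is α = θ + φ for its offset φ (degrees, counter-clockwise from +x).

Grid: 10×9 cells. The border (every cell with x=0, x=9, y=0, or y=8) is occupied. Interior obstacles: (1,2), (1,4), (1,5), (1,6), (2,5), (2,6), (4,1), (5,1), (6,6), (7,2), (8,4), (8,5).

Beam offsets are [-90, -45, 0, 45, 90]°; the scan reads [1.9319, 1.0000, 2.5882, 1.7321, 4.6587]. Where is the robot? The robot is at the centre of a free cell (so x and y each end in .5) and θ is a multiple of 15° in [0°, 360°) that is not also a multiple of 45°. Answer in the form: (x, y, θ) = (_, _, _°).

(x, y, θ) = (6.5, 3.5, 345°)

Candidates: 44 free-cell centres × 16 headings = 704 poses. Raycast each; keep the one whose scan matches to 4 dp.
  (5.5, 5.5, 165°): beam 1 = 2.5882 ≠ 1.9319 ✗
  (8.5, 3.5, 15°): beam 2 = 0.5774 ≠ 1.0000 ✗
  (3.5, 3.5, 345°): beam 1 = 2.5882 ≠ 1.9319 ✗
  (5.5, 4.5, 15°): beam 1 = 3.6235 ≠ 1.9319 ✗
  …
  (6.5, 3.5, 345°): r_1=1.9319, r_2=1.0000, r_3=2.5882, r_4=1.7321, r_5=4.6587 — all match ✓
Unique over the lattice → pose = (6.5, 3.5, 345°).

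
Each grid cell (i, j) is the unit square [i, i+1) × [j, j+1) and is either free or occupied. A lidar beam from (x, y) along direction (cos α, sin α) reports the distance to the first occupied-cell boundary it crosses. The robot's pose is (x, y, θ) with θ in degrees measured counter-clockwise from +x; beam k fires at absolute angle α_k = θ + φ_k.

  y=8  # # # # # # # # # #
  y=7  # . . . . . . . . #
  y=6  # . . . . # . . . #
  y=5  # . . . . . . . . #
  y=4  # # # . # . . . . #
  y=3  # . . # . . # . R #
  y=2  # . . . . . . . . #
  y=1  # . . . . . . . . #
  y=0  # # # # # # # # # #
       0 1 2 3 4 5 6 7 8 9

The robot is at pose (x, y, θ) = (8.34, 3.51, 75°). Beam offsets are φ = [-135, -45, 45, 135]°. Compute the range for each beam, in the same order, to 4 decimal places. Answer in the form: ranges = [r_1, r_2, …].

ranges = [1.3200, 0.7621, 5.1846, 5.0200]

beam 1: φ=-135°, α=300°
  cosα=0.5000 sinα=-0.8660 | (8,3) | tMaxX 1.3200 tMaxY 0.5889 | tΔX 2.0000 tΔY 1.1547
    t=0.5889 [y] (8,2)
    t=1.3200 [x] (9,2) — stop
  → r_1 = 1.3200
beam 2: φ=-45°, α=30°
  cosα=0.8660 sinα=0.5000 | (8,3) | tMaxX 0.7621 tMaxY 0.9800 | tΔX 1.1547 tΔY 2.0000
    t=0.7621 [x] (9,3) — stop
  → r_2 = 0.7621
beam 3: φ=45°, α=120°
  cosα=-0.5000 sinα=0.8660 | (8,3) | tMaxX 0.6800 tMaxY 0.5658 | tΔX 2.0000 tΔY 1.1547
    t=0.5658 [y] (8,4)
    t=0.6800 [x] (7,4)
    t=1.7205 [y] (7,5)
    t=2.6800 [x] (6,5)
    t=2.8752 [y] (6,6)
    t=4.0299 [y] (6,7)
    t=4.6800 [x] (5,7)
    t=5.1846 [y] (5,8) — stop
  → r_3 = 5.1846
beam 4: φ=135°, α=210°
  cosα=-0.8660 sinα=-0.5000 | (8,3) | tMaxX 0.3926 tMaxY 1.0200 | tΔX 1.1547 tΔY 2.0000
    t=0.3926 [x] (7,3)
    t=1.0200 [y] (7,2)
    t=1.5473 [x] (6,2)
    t=2.7020 [x] (5,2)
    t=3.0200 [y] (5,1)
    t=3.8567 [x] (4,1)
    t=5.0114 [x] (3,1)
    t=5.0200 [y] (3,0) — stop
  → r_4 = 5.0200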